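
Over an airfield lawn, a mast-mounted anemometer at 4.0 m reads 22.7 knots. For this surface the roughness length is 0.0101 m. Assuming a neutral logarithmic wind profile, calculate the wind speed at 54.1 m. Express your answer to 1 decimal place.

32.6 knots

Log law: V(z) ∝ ln(z/z₀), so V₂/V₁ = ln(z₂/z₀) / ln(z₁/z₀).
ln(54.1/0.0101) = 8.5861, ln(4.0/0.0101) = 5.9815
V₂ = 22.7 × 8.5861/5.9815 = 22.7 × 1.4354 = 32.5843 knots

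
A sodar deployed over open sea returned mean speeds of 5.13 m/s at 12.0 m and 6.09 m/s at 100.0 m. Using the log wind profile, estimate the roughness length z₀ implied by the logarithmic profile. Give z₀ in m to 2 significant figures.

Log law: V(z) ∝ ln(z/z₀). With r = V₁/V₂ = 5.13/6.09 = 0.84236,
r · ln(z₂/z₀) = ln(z₁/z₀) ⇒ ln z₀ = (ln z₁ − r·ln z₂)/(1 − r)
ln z₀ = (2.48491 − 0.84236×4.60517) / 0.15764 = -8.8453
z₀ = exp(-8.8453) = 0.0001441 m

z₀ ≈ 0.00014 m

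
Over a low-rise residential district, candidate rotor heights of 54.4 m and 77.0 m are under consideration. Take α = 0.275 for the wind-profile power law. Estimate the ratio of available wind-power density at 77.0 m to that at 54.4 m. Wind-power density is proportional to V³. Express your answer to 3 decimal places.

Speed ratio: V_B/V_A = (z_B/z_A)^α = (77.0/54.4)^0.275 = (1.4154)^0.275 = 1.10026
Power-density ratio: P_B/P_A = (V_B/V_A)³ = (1.10026)³ = 1.33194

1.332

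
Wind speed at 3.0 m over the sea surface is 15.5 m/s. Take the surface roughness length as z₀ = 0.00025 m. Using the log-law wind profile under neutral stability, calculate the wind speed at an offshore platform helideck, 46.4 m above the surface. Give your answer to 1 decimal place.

Log law: V(z) ∝ ln(z/z₀), so V₂/V₁ = ln(z₂/z₀) / ln(z₁/z₀).
ln(46.4/0.00025) = 12.1313, ln(3.0/0.00025) = 9.3927
V₂ = 15.5 × 12.1313/9.3927 = 15.5 × 1.2916 = 20.0194 m/s

20.0 m/s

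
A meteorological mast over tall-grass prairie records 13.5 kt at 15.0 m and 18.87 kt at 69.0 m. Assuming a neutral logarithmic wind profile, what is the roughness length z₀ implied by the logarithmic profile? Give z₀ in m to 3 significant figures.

z₀ ≈ 0.324 m

Log law: V(z) ∝ ln(z/z₀). With r = V₁/V₂ = 13.5/18.87 = 0.71542,
r · ln(z₂/z₀) = ln(z₁/z₀) ⇒ ln z₀ = (ln z₁ − r·ln z₂)/(1 − r)
ln z₀ = (2.70805 − 0.71542×4.23411) / 0.28458 = -1.1284
z₀ = exp(-1.1284) = 0.3235 m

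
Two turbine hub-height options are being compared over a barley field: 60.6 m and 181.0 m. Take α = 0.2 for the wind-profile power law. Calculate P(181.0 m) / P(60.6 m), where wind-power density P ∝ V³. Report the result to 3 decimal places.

Speed ratio: V_B/V_A = (z_B/z_A)^α = (181.0/60.6)^0.2 = (2.9868)^0.2 = 1.24463
Power-density ratio: P_B/P_A = (V_B/V_A)³ = (1.24463)³ = 1.92807

1.928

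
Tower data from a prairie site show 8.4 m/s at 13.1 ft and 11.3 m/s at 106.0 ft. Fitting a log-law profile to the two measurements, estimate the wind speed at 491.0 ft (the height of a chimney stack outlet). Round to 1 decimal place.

13.4 m/s

Log law: V ∝ ln(z/z₀). From the pair, with r = V₁/V₂ = 0.74336,
ln z₀ = (ln z₁ − r·ln z₂)/(1 − r) = (2.5726 − 0.74336×4.6634)/0.25664 = -3.4836 → z₀ = 0.03070 ft
V₃ = V₁ · ln(z₃/z₀)/ln(z₁/z₀) = 8.4 × 9.6800/6.0562 = 13.4263 m/s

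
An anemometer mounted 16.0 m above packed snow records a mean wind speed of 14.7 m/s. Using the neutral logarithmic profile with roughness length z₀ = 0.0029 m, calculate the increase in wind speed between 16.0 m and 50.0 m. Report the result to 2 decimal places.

1.94 m/s

Log law: V₂ = V₁ · ln(z₂/z₀)/ln(z₁/z₀) = 14.7 × 9.7551/8.6156 = 16.6441 m/s
ΔV = 16.6441 − 14.7 = 1.9441 m/s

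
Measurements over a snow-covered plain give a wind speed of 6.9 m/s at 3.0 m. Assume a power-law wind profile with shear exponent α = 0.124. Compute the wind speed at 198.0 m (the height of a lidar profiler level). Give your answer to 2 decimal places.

Power-law profile: V₂ = V₁ · (z₂/z₁)^α
V₂ = 6.9 × (198.0/3.0)^0.124 = 6.9 × (66.0000)^0.124
    = 6.9 × 1.6812 = 11.6004 m/s

11.60 m/s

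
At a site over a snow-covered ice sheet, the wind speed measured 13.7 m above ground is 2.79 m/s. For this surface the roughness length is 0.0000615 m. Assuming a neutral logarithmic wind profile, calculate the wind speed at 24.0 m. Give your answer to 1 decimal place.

2.9 m/s

Log law: V(z) ∝ ln(z/z₀), so V₂/V₁ = ln(z₂/z₀) / ln(z₁/z₀).
ln(24.0/0.0000615) = 12.8745, ln(13.7/0.0000615) = 12.3139
V₂ = 2.79 × 12.8745/12.3139 = 2.79 × 1.0455 = 2.9170 m/s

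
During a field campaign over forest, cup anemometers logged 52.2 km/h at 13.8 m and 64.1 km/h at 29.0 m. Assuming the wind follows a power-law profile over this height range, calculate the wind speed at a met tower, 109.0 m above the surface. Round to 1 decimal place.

First find α: α = ln(V₂/V₁)/ln(z₂/z₁) = ln(64.1/52.2)/ln(29.0/13.8) = 0.20536/0.74263 = 0.2765
Extrapolate from 29.0 m to 109.0 m: V₃ = 64.1 × (109.0/29.0)^0.2765 = 64.1 × 1.4422 = 92.4428 km/h

92.4 km/h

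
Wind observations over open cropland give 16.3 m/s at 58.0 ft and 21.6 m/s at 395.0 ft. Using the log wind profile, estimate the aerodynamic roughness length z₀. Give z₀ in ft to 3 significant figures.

z₀ ≈ 0.159 ft

Log law: V(z) ∝ ln(z/z₀). With r = V₁/V₂ = 16.3/21.6 = 0.75463,
r · ln(z₂/z₀) = ln(z₁/z₀) ⇒ ln z₀ = (ln z₁ − r·ln z₂)/(1 − r)
ln z₀ = (4.06044 − 0.75463×5.97889) / 0.24537 = -1.8397
z₀ = exp(-1.8397) = 0.1589 ft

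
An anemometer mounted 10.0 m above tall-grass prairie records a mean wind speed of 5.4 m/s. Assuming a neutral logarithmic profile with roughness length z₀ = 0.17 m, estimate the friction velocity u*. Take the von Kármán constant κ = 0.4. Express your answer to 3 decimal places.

u* ≈ 0.530 m/s

Log law: V(z) = (u*/κ) · ln(z/z₀) ⇒ u* = κ · V / ln(z/z₀)
u* = 0.4 × 5.4 / ln(10.0/0.17) = 0.4 × 5.4 / 4.0745
   = 2.1600 / 4.0745 = 0.5301 m/s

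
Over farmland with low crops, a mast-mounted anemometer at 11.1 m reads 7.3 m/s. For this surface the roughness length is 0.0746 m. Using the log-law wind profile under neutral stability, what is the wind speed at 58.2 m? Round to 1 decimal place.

9.7 m/s

Log law: V(z) ∝ ln(z/z₀), so V₂/V₁ = ln(z₂/z₀) / ln(z₁/z₀).
ln(58.2/0.0746) = 6.6595, ln(11.1/0.0746) = 5.0026
V₂ = 7.3 × 6.6595/5.0026 = 7.3 × 1.3312 = 9.7179 m/s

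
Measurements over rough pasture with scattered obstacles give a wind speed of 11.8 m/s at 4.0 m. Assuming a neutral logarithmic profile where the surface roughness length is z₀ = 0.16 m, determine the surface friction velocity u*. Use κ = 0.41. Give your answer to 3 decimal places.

Log law: V(z) = (u*/κ) · ln(z/z₀) ⇒ u* = κ · V / ln(z/z₀)
u* = 0.41 × 11.8 / ln(4.0/0.16) = 0.41 × 11.8 / 3.2189
   = 4.8380 / 3.2189 = 1.5030 m/s

u* ≈ 1.503 m/s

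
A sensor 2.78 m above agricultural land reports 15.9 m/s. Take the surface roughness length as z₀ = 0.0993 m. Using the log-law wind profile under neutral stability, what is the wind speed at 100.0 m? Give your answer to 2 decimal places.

33.00 m/s

Log law: V(z) ∝ ln(z/z₀), so V₂/V₁ = ln(z₂/z₀) / ln(z₁/z₀).
ln(100.0/0.0993) = 6.9148, ln(2.78/0.0993) = 3.3321
V₂ = 15.9 × 6.9148/3.3321 = 15.9 × 2.0752 = 32.9961 m/s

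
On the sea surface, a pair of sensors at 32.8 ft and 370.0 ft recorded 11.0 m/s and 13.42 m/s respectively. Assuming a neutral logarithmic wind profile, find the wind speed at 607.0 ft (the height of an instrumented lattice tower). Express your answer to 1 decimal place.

13.9 m/s

Log law: V ∝ ln(z/z₀). From the pair, with r = V₁/V₂ = 0.81967,
ln z₀ = (ln z₁ − r·ln z₂)/(1 − r) = (3.4904 − 0.81967×5.9135)/0.18033 = -7.5235 → z₀ = 0.0005402 ft
V₃ = V₁ · ln(z₃/z₀)/ln(z₁/z₀) = 11.0 × 13.9321/11.0140 = 13.9144 m/s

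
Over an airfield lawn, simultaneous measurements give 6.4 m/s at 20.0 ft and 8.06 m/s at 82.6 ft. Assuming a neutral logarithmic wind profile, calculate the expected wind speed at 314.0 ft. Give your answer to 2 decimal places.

9.62 m/s

Log law: V ∝ ln(z/z₀). From the pair, with r = V₁/V₂ = 0.79404,
ln z₀ = (ln z₁ − r·ln z₂)/(1 − r) = (2.9957 − 0.79404×4.4140)/0.20596 = -2.4723 → z₀ = 0.08439 ft
V₃ = V₁ · ln(z₃/z₀)/ln(z₁/z₀) = 6.4 × 8.2217/5.4681 = 9.6230 m/s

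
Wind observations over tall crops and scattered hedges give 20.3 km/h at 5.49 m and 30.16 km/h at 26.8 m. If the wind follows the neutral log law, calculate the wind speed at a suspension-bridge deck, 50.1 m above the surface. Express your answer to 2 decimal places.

Log law: V ∝ ln(z/z₀). From the pair, with r = V₁/V₂ = 0.67308,
ln z₀ = (ln z₁ − r·ln z₂)/(1 − r) = (1.7029 − 0.67308×3.2884)/0.32692 = -1.5613 → z₀ = 0.2099 m
V₃ = V₁ · ln(z₃/z₀)/ln(z₁/z₀) = 20.3 × 5.4753/3.2642 = 34.0507 km/h

34.05 km/h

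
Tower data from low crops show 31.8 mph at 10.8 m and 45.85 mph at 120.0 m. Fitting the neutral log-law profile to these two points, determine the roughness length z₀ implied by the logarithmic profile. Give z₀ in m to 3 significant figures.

Log law: V(z) ∝ ln(z/z₀). With r = V₁/V₂ = 31.8/45.85 = 0.69357,
r · ln(z₂/z₀) = ln(z₁/z₀) ⇒ ln z₀ = (ln z₁ − r·ln z₂)/(1 − r)
ln z₀ = (2.37955 − 0.69357×4.78749) / 0.30643 = -3.0705
z₀ = exp(-3.0705) = 0.04640 m

z₀ ≈ 0.0464 m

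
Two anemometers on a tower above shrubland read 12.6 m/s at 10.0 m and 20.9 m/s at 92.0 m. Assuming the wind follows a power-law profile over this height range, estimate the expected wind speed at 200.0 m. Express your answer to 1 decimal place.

First find α: α = ln(V₂/V₁)/ln(z₂/z₁) = ln(20.9/12.6)/ln(92.0/10.0) = 0.50605/2.21920 = 0.2280
Extrapolate from 92.0 m to 200.0 m: V₃ = 20.9 × (200.0/92.0)^0.2280 = 20.9 × 1.1937 = 24.9487 m/s

24.9 m/s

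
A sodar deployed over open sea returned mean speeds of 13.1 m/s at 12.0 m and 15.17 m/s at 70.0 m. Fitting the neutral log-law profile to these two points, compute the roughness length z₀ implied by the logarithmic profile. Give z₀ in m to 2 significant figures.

Log law: V(z) ∝ ln(z/z₀). With r = V₁/V₂ = 13.1/15.17 = 0.86355,
r · ln(z₂/z₀) = ln(z₁/z₀) ⇒ ln z₀ = (ln z₁ − r·ln z₂)/(1 − r)
ln z₀ = (2.48491 − 0.86355×4.24850) / 0.13645 = -8.6760
z₀ = exp(-8.6760) = 0.0001706 m

z₀ ≈ 0.00017 m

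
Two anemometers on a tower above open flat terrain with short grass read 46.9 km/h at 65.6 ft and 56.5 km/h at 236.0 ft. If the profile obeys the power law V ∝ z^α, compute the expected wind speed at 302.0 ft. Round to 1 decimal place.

First find α: α = ln(V₂/V₁)/ln(z₂/z₁) = ln(56.5/46.9)/ln(236.0/65.6) = 0.18622/1.28026 = 0.1455
Extrapolate from 236.0 ft to 302.0 ft: V₃ = 56.5 × (302.0/236.0)^0.1455 = 56.5 × 1.0365 = 58.5634 km/h

58.6 km/h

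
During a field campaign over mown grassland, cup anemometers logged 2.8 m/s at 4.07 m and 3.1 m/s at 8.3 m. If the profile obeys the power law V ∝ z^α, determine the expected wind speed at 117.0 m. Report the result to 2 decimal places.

First find α: α = ln(V₂/V₁)/ln(z₂/z₁) = ln(3.1/2.8)/ln(8.3/4.07) = 0.10178/0.71261 = 0.1428
Extrapolate from 8.3 m to 117.0 m: V₃ = 3.1 × (117.0/8.3)^0.1428 = 3.1 × 1.4592 = 4.5237 m/s

4.52 m/s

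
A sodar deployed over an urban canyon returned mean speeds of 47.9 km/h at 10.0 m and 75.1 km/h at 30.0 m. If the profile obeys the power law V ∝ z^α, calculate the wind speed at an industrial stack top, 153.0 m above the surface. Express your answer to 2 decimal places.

146.31 km/h

First find α: α = ln(V₂/V₁)/ln(z₂/z₁) = ln(75.1/47.9)/ln(30.0/10.0) = 0.44971/1.09861 = 0.4093
Extrapolate from 30.0 m to 153.0 m: V₃ = 75.1 × (153.0/30.0)^0.4093 = 75.1 × 1.9482 = 146.3107 km/h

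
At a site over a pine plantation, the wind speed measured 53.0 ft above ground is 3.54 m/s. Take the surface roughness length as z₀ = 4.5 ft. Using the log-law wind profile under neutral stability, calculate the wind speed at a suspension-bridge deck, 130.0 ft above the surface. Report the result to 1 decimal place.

4.8 m/s

Log law: V(z) ∝ ln(z/z₀), so V₂/V₁ = ln(z₂/z₀) / ln(z₁/z₀).
ln(130.0/4.5) = 3.3635, ln(53.0/4.5) = 2.4662
V₂ = 3.54 × 3.3635/2.4662 = 3.54 × 1.3638 = 4.8279 m/s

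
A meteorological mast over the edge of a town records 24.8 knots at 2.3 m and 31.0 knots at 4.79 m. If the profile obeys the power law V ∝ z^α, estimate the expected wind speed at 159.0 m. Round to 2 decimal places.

First find α: α = ln(V₂/V₁)/ln(z₂/z₁) = ln(31.0/24.8)/ln(4.79/2.3) = 0.22314/0.73362 = 0.3042
Extrapolate from 4.79 m to 159.0 m: V₃ = 31.0 × (159.0/4.79)^0.3042 = 31.0 × 2.9017 = 89.9536 knots

89.95 knots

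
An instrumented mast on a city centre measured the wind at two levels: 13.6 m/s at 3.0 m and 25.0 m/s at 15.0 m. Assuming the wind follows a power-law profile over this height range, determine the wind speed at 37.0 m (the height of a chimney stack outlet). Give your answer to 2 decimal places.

35.18 m/s

First find α: α = ln(V₂/V₁)/ln(z₂/z₁) = ln(25.0/13.6)/ln(15.0/3.0) = 0.60881/1.60944 = 0.3783
Extrapolate from 15.0 m to 37.0 m: V₃ = 25.0 × (37.0/15.0)^0.3783 = 25.0 × 1.4071 = 35.1775 m/s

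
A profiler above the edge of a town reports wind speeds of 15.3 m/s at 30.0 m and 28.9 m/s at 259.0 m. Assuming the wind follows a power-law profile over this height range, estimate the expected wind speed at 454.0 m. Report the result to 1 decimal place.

34.1 m/s

First find α: α = ln(V₂/V₁)/ln(z₂/z₁) = ln(28.9/15.3)/ln(259.0/30.0) = 0.63599/2.15563 = 0.2950
Extrapolate from 259.0 m to 454.0 m: V₃ = 28.9 × (454.0/259.0)^0.2950 = 28.9 × 1.1801 = 34.1047 m/s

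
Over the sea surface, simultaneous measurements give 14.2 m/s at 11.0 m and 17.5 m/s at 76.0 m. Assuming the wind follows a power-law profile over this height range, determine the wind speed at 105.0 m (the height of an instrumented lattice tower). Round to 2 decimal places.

First find α: α = ln(V₂/V₁)/ln(z₂/z₁) = ln(17.5/14.2)/ln(76.0/11.0) = 0.20896/1.93284 = 0.1081
Extrapolate from 76.0 m to 105.0 m: V₃ = 17.5 × (105.0/76.0)^0.1081 = 17.5 × 1.0356 = 18.1223 m/s

18.12 m/s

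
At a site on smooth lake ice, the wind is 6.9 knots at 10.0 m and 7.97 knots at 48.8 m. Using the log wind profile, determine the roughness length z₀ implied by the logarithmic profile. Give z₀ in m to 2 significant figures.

Log law: V(z) ∝ ln(z/z₀). With r = V₁/V₂ = 6.9/7.97 = 0.86575,
r · ln(z₂/z₀) = ln(z₁/z₀) ⇒ ln z₀ = (ln z₁ − r·ln z₂)/(1 − r)
ln z₀ = (2.30259 − 0.86575×3.88773) / 0.13425 = -7.9194
z₀ = exp(-7.9194) = 0.0003636 m

z₀ ≈ 0.00036 m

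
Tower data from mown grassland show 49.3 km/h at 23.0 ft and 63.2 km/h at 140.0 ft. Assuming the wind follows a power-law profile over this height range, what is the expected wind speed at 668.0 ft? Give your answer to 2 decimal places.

78.35 km/h

First find α: α = ln(V₂/V₁)/ln(z₂/z₁) = ln(63.2/49.3)/ln(140.0/23.0) = 0.24838/1.80615 = 0.1375
Extrapolate from 140.0 ft to 668.0 ft: V₃ = 63.2 × (668.0/140.0)^0.1375 = 63.2 × 1.2397 = 78.3510 km/h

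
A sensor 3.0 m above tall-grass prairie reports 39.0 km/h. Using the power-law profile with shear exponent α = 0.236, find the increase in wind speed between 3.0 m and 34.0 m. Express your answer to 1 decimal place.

30.2 km/h

Power law: V₂ = V₁ · (z₂/z₁)^α = 39.0 × (11.3333)^0.236 = 69.1661 km/h
ΔV = 69.1661 − 39.0 = 30.1661 km/h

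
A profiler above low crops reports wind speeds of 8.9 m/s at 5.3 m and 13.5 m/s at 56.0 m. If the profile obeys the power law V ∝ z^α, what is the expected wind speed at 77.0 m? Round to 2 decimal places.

14.28 m/s

First find α: α = ln(V₂/V₁)/ln(z₂/z₁) = ln(13.5/8.9)/ln(56.0/5.3) = 0.41664/2.35764 = 0.1767
Extrapolate from 56.0 m to 77.0 m: V₃ = 13.5 × (77.0/56.0)^0.1767 = 13.5 × 1.0579 = 14.2815 m/s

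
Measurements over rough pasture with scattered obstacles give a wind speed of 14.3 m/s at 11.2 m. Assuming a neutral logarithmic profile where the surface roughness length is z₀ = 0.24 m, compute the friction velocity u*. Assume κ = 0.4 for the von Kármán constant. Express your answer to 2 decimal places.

u* ≈ 1.49 m/s

Log law: V(z) = (u*/κ) · ln(z/z₀) ⇒ u* = κ · V / ln(z/z₀)
u* = 0.4 × 14.3 / ln(11.2/0.24) = 0.4 × 14.3 / 3.8430
   = 5.7200 / 3.8430 = 1.4884 m/s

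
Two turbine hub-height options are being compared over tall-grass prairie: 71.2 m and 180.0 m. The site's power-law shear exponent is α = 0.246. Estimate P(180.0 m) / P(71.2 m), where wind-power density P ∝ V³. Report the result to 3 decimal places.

Speed ratio: V_B/V_A = (z_B/z_A)^α = (180.0/71.2)^0.246 = (2.5281)^0.246 = 1.25628
Power-density ratio: P_B/P_A = (V_B/V_A)³ = (1.25628)³ = 1.98272

1.983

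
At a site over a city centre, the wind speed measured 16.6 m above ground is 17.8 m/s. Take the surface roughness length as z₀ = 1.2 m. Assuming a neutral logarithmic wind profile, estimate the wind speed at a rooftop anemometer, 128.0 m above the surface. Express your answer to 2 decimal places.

Log law: V(z) ∝ ln(z/z₀), so V₂/V₁ = ln(z₂/z₀) / ln(z₁/z₀).
ln(128.0/1.2) = 4.6697, ln(16.6/1.2) = 2.6271
V₂ = 17.8 × 4.6697/2.6271 = 17.8 × 1.7775 = 31.6400 m/s

31.64 m/s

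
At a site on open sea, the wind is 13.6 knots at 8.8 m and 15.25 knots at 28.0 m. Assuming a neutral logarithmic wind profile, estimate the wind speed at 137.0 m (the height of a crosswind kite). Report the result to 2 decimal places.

Log law: V ∝ ln(z/z₀). From the pair, with r = V₁/V₂ = 0.89180,
ln z₀ = (ln z₁ − r·ln z₂)/(1 − r) = (2.1748 − 0.89180×3.3322)/0.10820 = -7.3655 → z₀ = 0.0006327 m
V₃ = V₁ · ln(z₃/z₀)/ln(z₁/z₀) = 13.6 × 12.2854/9.5402 = 17.5134 knots

17.51 knots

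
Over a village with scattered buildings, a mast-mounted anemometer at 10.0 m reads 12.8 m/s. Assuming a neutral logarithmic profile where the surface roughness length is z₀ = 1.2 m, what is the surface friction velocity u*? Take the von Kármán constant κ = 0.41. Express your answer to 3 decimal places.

u* ≈ 2.475 m/s

Log law: V(z) = (u*/κ) · ln(z/z₀) ⇒ u* = κ · V / ln(z/z₀)
u* = 0.41 × 12.8 / ln(10.0/1.2) = 0.41 × 12.8 / 2.1203
   = 5.2480 / 2.1203 = 2.4752 m/s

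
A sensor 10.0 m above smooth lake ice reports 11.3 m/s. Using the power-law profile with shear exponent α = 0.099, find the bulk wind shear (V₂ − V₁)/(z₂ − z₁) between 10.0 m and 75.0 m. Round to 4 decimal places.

0.0384 m/s/m

Power law: V₂ = V₁ · (z₂/z₁)^α = 11.3 × (7.5000)^0.099 = 13.7946 m/s
ΔV/Δz = (13.7946 − 11.3)/(75.0 − 10.0) = 2.4946/65.0000 = 0.03838 m/s/m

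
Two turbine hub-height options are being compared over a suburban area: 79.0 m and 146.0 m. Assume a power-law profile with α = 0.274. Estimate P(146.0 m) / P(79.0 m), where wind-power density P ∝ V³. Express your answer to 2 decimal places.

Speed ratio: V_B/V_A = (z_B/z_A)^α = (146.0/79.0)^0.274 = (1.8481)^0.274 = 1.18327
Power-density ratio: P_B/P_A = (V_B/V_A)³ = (1.18327)³ = 1.65672

1.66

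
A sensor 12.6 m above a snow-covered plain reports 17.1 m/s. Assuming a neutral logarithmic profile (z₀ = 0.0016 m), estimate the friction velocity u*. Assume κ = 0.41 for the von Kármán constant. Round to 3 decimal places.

u* ≈ 0.781 m/s

Log law: V(z) = (u*/κ) · ln(z/z₀) ⇒ u* = κ · V / ln(z/z₀)
u* = 0.41 × 17.1 / ln(12.6/0.0016) = 0.41 × 17.1 / 8.9714
   = 7.0110 / 8.9714 = 0.7815 m/s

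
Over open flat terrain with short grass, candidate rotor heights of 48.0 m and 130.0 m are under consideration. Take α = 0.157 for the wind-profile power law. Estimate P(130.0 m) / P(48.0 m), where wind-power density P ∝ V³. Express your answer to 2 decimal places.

1.60

Speed ratio: V_B/V_A = (z_B/z_A)^α = (130.0/48.0)^0.157 = (2.7083)^0.157 = 1.16932
Power-density ratio: P_B/P_A = (V_B/V_A)³ = (1.16932)³ = 1.59883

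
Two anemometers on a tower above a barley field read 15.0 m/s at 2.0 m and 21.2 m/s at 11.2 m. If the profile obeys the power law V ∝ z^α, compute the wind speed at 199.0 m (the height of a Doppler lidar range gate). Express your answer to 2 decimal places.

First find α: α = ln(V₂/V₁)/ln(z₂/z₁) = ln(21.2/15.0)/ln(11.2/2.0) = 0.34595/1.72277 = 0.2008
Extrapolate from 11.2 m to 199.0 m: V₃ = 21.2 × (199.0/11.2)^0.2008 = 21.2 × 1.7821 = 37.7813 m/s

37.78 m/s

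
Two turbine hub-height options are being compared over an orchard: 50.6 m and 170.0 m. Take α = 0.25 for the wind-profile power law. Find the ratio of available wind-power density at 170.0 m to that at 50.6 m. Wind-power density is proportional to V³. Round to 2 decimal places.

Speed ratio: V_B/V_A = (z_B/z_A)^α = (170.0/50.6)^0.25 = (3.3597)^0.25 = 1.35386
Power-density ratio: P_B/P_A = (V_B/V_A)³ = (1.35386)³ = 2.48155

2.48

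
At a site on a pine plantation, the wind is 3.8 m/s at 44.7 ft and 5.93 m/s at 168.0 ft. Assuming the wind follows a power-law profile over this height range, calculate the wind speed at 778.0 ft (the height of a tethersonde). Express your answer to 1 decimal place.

9.9 m/s

First find α: α = ln(V₂/V₁)/ln(z₂/z₁) = ln(5.93/3.8)/ln(168.0/44.7) = 0.44502/1.32399 = 0.3361
Extrapolate from 168.0 ft to 778.0 ft: V₃ = 5.93 × (778.0/168.0)^0.3361 = 5.93 × 1.6740 = 9.9266 m/s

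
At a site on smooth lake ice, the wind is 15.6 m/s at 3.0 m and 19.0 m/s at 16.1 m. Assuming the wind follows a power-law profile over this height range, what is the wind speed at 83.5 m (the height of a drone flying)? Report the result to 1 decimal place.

23.0 m/s

First find α: α = ln(V₂/V₁)/ln(z₂/z₁) = ln(19.0/15.6)/ln(16.1/3.0) = 0.19717/1.68021 = 0.1173
Extrapolate from 16.1 m to 83.5 m: V₃ = 19.0 × (83.5/16.1)^0.1173 = 19.0 × 1.2131 = 23.0484 m/s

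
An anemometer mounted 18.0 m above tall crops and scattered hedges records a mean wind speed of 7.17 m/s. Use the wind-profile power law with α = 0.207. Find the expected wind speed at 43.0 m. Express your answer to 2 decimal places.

8.59 m/s

Power-law profile: V₂ = V₁ · (z₂/z₁)^α
V₂ = 7.17 × (43.0/18.0)^0.207 = 7.17 × (2.3889)^0.207
    = 7.17 × 1.1975 = 8.5863 m/s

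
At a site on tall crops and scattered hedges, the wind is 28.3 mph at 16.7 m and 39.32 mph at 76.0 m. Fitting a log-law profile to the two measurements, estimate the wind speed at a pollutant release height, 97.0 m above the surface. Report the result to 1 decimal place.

41.1 mph

Log law: V ∝ ln(z/z₀). From the pair, with r = V₁/V₂ = 0.71974,
ln z₀ = (ln z₁ − r·ln z₂)/(1 − r) = (2.8154 − 0.71974×4.3307)/0.28026 = -1.0760 → z₀ = 0.3409 m
V₃ = V₁ · ln(z₃/z₀)/ln(z₁/z₀) = 28.3 × 5.6507/3.8914 = 41.0943 mph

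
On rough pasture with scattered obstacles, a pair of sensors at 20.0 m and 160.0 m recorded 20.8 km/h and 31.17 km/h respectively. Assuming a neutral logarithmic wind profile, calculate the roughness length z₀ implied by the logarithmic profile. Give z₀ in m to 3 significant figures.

Log law: V(z) ∝ ln(z/z₀). With r = V₁/V₂ = 20.8/31.17 = 0.66731,
r · ln(z₂/z₀) = ln(z₁/z₀) ⇒ ln z₀ = (ln z₁ − r·ln z₂)/(1 − r)
ln z₀ = (2.99573 − 0.66731×5.07517) / 0.33269 = -1.1752
z₀ = exp(-1.1752) = 0.3088 m

z₀ ≈ 0.309 m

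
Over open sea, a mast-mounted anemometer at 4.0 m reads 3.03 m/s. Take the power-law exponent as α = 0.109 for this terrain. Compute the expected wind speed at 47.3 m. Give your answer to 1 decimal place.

4.0 m/s

Power-law profile: V₂ = V₁ · (z₂/z₁)^α
V₂ = 3.03 × (47.3/4.0)^0.109 = 3.03 × (11.8250)^0.109
    = 3.03 × 1.3090 = 3.9662 m/s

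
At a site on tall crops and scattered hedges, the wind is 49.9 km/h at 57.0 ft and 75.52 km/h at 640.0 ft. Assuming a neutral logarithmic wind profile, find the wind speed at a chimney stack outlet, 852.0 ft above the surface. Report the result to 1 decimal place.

78.6 km/h

Log law: V ∝ ln(z/z₀). From the pair, with r = V₁/V₂ = 0.66075,
ln z₀ = (ln z₁ − r·ln z₂)/(1 − r) = (4.0431 − 0.66075×6.4615)/0.33925 = -0.6673 → z₀ = 0.5131 ft
V₃ = V₁ · ln(z₃/z₀)/ln(z₁/z₀) = 49.9 × 7.4149/4.7103 = 78.5511 km/h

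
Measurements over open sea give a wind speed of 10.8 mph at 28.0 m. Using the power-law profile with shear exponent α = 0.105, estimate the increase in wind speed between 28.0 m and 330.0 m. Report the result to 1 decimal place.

3.2 mph

Power law: V₂ = V₁ · (z₂/z₁)^α = 10.8 × (11.7857)^0.105 = 13.9932 mph
ΔV = 13.9932 − 10.8 = 3.1932 mph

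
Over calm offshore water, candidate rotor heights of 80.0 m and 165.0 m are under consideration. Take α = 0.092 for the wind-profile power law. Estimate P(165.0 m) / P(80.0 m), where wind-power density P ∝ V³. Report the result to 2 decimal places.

Speed ratio: V_B/V_A = (z_B/z_A)^α = (165.0/80.0)^0.092 = (2.0625)^0.092 = 1.06887
Power-density ratio: P_B/P_A = (V_B/V_A)³ = (1.06887)³ = 1.22116

1.22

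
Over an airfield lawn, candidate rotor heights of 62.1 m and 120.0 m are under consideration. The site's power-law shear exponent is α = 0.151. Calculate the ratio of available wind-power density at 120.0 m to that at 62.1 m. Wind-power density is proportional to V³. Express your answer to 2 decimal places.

Speed ratio: V_B/V_A = (z_B/z_A)^α = (120.0/62.1)^0.151 = (1.9324)^0.151 = 1.10459
Power-density ratio: P_B/P_A = (V_B/V_A)³ = (1.10459)³ = 1.34772

1.35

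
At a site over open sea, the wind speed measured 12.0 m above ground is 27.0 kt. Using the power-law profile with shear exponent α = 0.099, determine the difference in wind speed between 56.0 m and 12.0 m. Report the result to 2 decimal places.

Power law: V₂ = V₁ · (z₂/z₁)^α = 27.0 × (4.6667)^0.099 = 31.4482 kt
ΔV = 31.4482 − 27.0 = 4.4482 kt

4.45 kt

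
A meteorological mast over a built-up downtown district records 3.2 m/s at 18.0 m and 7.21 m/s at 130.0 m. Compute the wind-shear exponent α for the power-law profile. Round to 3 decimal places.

α ≈ 0.411

Power law: V₂/V₁ = (z₂/z₁)^α ⇒ α = ln(V₂/V₁) / ln(z₂/z₁)
α = ln(7.21/3.2) / ln(130.0/18.0) = ln(2.2531) / ln(7.2222)
  = 0.81232 / 1.97716 = 0.41085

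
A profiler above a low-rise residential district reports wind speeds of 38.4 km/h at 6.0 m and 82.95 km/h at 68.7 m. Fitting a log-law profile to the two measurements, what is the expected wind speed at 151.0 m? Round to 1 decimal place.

Log law: V ∝ ln(z/z₀). From the pair, with r = V₁/V₂ = 0.46293,
ln z₀ = (ln z₁ − r·ln z₂)/(1 − r) = (1.7918 − 0.46293×4.2297)/0.53707 = -0.3097 → z₀ = 0.7337 m
V₃ = V₁ · ln(z₃/z₀)/ln(z₁/z₀) = 38.4 × 5.3270/2.1014 = 97.3407 km/h

97.3 km/h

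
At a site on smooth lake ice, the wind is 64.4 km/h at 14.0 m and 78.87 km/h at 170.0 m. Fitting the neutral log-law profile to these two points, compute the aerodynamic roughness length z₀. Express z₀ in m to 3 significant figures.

z₀ ≈ 0.000209 m

Log law: V(z) ∝ ln(z/z₀). With r = V₁/V₂ = 64.4/78.87 = 0.81653,
r · ln(z₂/z₀) = ln(z₁/z₀) ⇒ ln z₀ = (ln z₁ − r·ln z₂)/(1 − r)
ln z₀ = (2.63906 − 0.81653×5.13580) / 0.18347 = -8.4729
z₀ = exp(-8.4729) = 0.0002091 m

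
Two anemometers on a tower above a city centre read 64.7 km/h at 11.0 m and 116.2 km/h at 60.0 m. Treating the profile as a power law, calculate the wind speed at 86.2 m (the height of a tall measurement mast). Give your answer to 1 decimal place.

131.7 km/h

First find α: α = ln(V₂/V₁)/ln(z₂/z₁) = ln(116.2/64.7)/ln(60.0/11.0) = 0.58555/1.69645 = 0.3452
Extrapolate from 60.0 m to 86.2 m: V₃ = 116.2 × (86.2/60.0)^0.3452 = 116.2 × 1.1332 = 131.6799 km/h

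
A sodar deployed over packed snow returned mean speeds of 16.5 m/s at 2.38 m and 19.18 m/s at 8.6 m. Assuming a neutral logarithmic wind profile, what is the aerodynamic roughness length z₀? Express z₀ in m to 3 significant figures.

Log law: V(z) ∝ ln(z/z₀). With r = V₁/V₂ = 16.5/19.18 = 0.86027,
r · ln(z₂/z₀) = ln(z₁/z₀) ⇒ ln z₀ = (ln z₁ − r·ln z₂)/(1 − r)
ln z₀ = (0.86710 − 0.86027×2.15176) / 0.13973 = -7.0422
z₀ = exp(-7.0422) = 0.0008742 m

z₀ ≈ 0.000874 m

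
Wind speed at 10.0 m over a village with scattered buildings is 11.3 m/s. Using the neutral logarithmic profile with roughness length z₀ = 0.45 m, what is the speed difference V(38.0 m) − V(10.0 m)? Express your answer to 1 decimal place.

Log law: V₂ = V₁ · ln(z₂/z₀)/ln(z₁/z₀) = 11.3 × 4.4361/3.1011 = 16.1646 m/s
ΔV = 16.1646 − 11.3 = 4.8646 m/s

4.9 m/s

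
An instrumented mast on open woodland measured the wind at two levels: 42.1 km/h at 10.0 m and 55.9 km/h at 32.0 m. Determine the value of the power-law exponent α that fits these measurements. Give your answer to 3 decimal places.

α ≈ 0.244

Power law: V₂/V₁ = (z₂/z₁)^α ⇒ α = ln(V₂/V₁) / ln(z₂/z₁)
α = ln(55.9/42.1) / ln(32.0/10.0) = ln(1.3278) / ln(3.2000)
  = 0.28352 / 1.16315 = 0.24375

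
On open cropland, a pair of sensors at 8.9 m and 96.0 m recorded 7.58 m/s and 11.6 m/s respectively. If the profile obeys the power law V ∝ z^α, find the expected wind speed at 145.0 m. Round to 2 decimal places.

First find α: α = ln(V₂/V₁)/ln(z₂/z₁) = ln(11.6/7.58)/ln(96.0/8.9) = 0.42549/2.37830 = 0.1789
Extrapolate from 96.0 m to 145.0 m: V₃ = 11.6 × (145.0/96.0)^0.1789 = 11.6 × 1.0766 = 12.4882 m/s

12.49 m/s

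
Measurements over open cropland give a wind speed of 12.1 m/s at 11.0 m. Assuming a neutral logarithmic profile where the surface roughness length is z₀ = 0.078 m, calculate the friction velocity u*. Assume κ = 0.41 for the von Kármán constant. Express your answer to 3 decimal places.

u* ≈ 1.002 m/s

Log law: V(z) = (u*/κ) · ln(z/z₀) ⇒ u* = κ · V / ln(z/z₀)
u* = 0.41 × 12.1 / ln(11.0/0.078) = 0.41 × 12.1 / 4.9489
   = 4.9610 / 4.9489 = 1.0024 m/s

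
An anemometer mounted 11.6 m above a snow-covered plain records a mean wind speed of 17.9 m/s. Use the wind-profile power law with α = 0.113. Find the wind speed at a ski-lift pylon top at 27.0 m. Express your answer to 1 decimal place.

Power-law profile: V₂ = V₁ · (z₂/z₁)^α
V₂ = 17.9 × (27.0/11.6)^0.113 = 17.9 × (2.3276)^0.113
    = 17.9 × 1.1002 = 19.6931 m/s

19.7 m/s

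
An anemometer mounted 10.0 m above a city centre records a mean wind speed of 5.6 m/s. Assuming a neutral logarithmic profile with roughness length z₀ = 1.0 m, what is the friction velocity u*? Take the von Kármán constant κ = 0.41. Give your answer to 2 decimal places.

Log law: V(z) = (u*/κ) · ln(z/z₀) ⇒ u* = κ · V / ln(z/z₀)
u* = 0.41 × 5.6 / ln(10.0/1.0) = 0.41 × 5.6 / 2.3026
   = 2.2960 / 2.3026 = 0.9971 m/s

u* ≈ 1.00 m/s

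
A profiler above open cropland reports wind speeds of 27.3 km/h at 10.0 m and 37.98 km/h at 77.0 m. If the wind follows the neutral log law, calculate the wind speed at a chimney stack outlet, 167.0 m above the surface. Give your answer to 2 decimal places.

Log law: V ∝ ln(z/z₀). From the pair, with r = V₁/V₂ = 0.71880,
ln z₀ = (ln z₁ − r·ln z₂)/(1 − r) = (2.3026 − 0.71880×4.3438)/0.28120 = -2.9151 → z₀ = 0.05420 m
V₃ = V₁ · ln(z₃/z₀)/ln(z₁/z₀) = 27.3 × 8.0331/5.2177 = 42.0307 km/h

42.03 km/h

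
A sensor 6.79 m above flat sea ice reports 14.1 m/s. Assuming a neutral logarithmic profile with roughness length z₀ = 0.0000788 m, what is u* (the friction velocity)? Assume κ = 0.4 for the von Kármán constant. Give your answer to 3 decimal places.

Log law: V(z) = (u*/κ) · ln(z/z₀) ⇒ u* = κ · V / ln(z/z₀)
u* = 0.4 × 14.1 / ln(6.79/0.0000788) = 0.4 × 14.1 / 11.3640
   = 5.6400 / 11.3640 = 0.4963 m/s

u* ≈ 0.496 m/s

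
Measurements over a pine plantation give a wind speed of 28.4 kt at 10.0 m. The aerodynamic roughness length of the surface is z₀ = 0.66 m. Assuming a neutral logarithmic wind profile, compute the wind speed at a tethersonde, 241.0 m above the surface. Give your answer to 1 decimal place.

Log law: V(z) ∝ ln(z/z₀), so V₂/V₁ = ln(z₂/z₀) / ln(z₁/z₀).
ln(241.0/0.66) = 5.9003, ln(10.0/0.66) = 2.7181
V₂ = 28.4 × 5.9003/2.7181 = 28.4 × 2.1707 = 61.6493 kt

61.6 kt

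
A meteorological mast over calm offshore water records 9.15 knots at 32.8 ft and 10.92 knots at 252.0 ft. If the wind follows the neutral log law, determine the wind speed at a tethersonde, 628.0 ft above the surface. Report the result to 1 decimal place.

Log law: V ∝ ln(z/z₀). From the pair, with r = V₁/V₂ = 0.83791,
ln z₀ = (ln z₁ − r·ln z₂)/(1 − r) = (3.4904 − 0.83791×5.5294)/0.16209 = -7.0502 → z₀ = 0.0008673 ft
V₃ = V₁ · ln(z₃/z₀)/ln(z₁/z₀) = 9.15 × 13.4927/10.5406 = 11.7126 knots

11.7 knots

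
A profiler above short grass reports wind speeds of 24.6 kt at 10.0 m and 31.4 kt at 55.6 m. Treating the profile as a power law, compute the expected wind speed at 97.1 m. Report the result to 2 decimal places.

33.99 kt

First find α: α = ln(V₂/V₁)/ln(z₂/z₁) = ln(31.4/24.6)/ln(55.6/10.0) = 0.24406/1.71560 = 0.1423
Extrapolate from 55.6 m to 97.1 m: V₃ = 31.4 × (97.1/55.6)^0.1423 = 31.4 × 1.0825 = 33.9920 kt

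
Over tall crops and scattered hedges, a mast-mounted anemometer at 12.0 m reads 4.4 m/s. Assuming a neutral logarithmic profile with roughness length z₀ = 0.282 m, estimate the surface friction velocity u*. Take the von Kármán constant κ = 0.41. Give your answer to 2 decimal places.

u* ≈ 0.48 m/s

Log law: V(z) = (u*/κ) · ln(z/z₀) ⇒ u* = κ · V / ln(z/z₀)
u* = 0.41 × 4.4 / ln(12.0/0.282) = 0.41 × 4.4 / 3.7508
   = 1.8040 / 3.7508 = 0.4810 m/s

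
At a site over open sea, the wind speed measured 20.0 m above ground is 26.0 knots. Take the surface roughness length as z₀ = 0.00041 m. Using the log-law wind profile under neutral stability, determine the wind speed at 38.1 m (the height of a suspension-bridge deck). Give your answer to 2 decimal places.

Log law: V(z) ∝ ln(z/z₀), so V₂/V₁ = ln(z₂/z₀) / ln(z₁/z₀).
ln(38.1/0.00041) = 11.4396, ln(20.0/0.00041) = 10.7951
V₂ = 26.0 × 11.4396/10.7951 = 26.0 × 1.0597 = 27.5522 knots

27.55 knots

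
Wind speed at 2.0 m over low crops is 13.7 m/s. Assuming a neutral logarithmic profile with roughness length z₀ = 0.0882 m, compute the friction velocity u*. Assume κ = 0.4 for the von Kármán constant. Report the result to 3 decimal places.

u* ≈ 1.756 m/s

Log law: V(z) = (u*/κ) · ln(z/z₀) ⇒ u* = κ · V / ln(z/z₀)
u* = 0.4 × 13.7 / ln(2.0/0.0882) = 0.4 × 13.7 / 3.1213
   = 5.4800 / 3.1213 = 1.7557 m/s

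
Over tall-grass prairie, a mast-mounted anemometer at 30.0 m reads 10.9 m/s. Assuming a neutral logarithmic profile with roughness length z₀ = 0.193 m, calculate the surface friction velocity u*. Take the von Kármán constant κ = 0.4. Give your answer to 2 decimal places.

u* ≈ 0.86 m/s

Log law: V(z) = (u*/κ) · ln(z/z₀) ⇒ u* = κ · V / ln(z/z₀)
u* = 0.4 × 10.9 / ln(30.0/0.193) = 0.4 × 10.9 / 5.0463
   = 4.3600 / 5.0463 = 0.8640 m/s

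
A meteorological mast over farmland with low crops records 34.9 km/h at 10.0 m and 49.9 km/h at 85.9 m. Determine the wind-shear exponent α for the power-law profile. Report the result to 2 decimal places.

Power law: V₂/V₁ = (z₂/z₁)^α ⇒ α = ln(V₂/V₁) / ln(z₂/z₁)
α = ln(49.9/34.9) / ln(85.9/10.0) = ln(1.4298) / ln(8.5900)
  = 0.35753 / 2.15060 = 0.16625

α ≈ 0.17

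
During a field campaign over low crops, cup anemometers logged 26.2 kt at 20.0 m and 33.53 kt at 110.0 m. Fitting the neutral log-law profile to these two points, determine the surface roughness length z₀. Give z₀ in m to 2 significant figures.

Log law: V(z) ∝ ln(z/z₀). With r = V₁/V₂ = 26.2/33.53 = 0.78139,
r · ln(z₂/z₀) = ln(z₁/z₀) ⇒ ln z₀ = (ln z₁ − r·ln z₂)/(1 − r)
ln z₀ = (2.99573 − 0.78139×4.70048) / 0.21861 = -3.0976
z₀ = exp(-3.0976) = 0.04516 m

z₀ ≈ 0.045 m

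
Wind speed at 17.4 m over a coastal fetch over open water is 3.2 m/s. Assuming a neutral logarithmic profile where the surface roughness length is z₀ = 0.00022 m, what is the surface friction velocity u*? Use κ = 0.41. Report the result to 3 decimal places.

u* ≈ 0.116 m/s

Log law: V(z) = (u*/κ) · ln(z/z₀) ⇒ u* = κ · V / ln(z/z₀)
u* = 0.41 × 3.2 / ln(17.4/0.00022) = 0.41 × 3.2 / 11.2784
   = 1.3120 / 11.2784 = 0.1163 m/s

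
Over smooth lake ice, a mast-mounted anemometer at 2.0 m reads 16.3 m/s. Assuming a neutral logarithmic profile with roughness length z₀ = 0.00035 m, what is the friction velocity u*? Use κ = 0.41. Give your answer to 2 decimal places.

u* ≈ 0.77 m/s

Log law: V(z) = (u*/κ) · ln(z/z₀) ⇒ u* = κ · V / ln(z/z₀)
u* = 0.41 × 16.3 / ln(2.0/0.00035) = 0.41 × 16.3 / 8.6507
   = 6.6830 / 8.6507 = 0.7725 m/s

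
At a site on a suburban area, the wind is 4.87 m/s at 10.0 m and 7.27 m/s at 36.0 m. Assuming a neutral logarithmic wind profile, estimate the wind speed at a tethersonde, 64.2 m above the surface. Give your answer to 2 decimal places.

Log law: V ∝ ln(z/z₀). From the pair, with r = V₁/V₂ = 0.66988,
ln z₀ = (ln z₁ − r·ln z₂)/(1 − r) = (2.3026 − 0.66988×3.5835)/0.33012 = -0.2966 → z₀ = 0.7433 m
V₃ = V₁ · ln(z₃/z₀)/ln(z₁/z₀) = 4.87 × 4.4586/2.5992 = 8.3539 m/s

8.35 m/s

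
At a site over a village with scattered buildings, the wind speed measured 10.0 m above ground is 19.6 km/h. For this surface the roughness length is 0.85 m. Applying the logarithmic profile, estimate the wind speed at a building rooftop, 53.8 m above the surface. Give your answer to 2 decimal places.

32.98 km/h

Log law: V(z) ∝ ln(z/z₀), so V₂/V₁ = ln(z₂/z₀) / ln(z₁/z₀).
ln(53.8/0.85) = 4.1478, ln(10.0/0.85) = 2.4651
V₂ = 19.6 × 4.1478/2.4651 = 19.6 × 1.6826 = 32.9790 km/h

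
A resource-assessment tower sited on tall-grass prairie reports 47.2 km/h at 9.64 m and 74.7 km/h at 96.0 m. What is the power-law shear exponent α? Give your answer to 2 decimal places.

Power law: V₂/V₁ = (z₂/z₁)^α ⇒ α = ln(V₂/V₁) / ln(z₂/z₁)
α = ln(74.7/47.2) / ln(96.0/9.64) = ln(1.5826) / ln(9.9585)
  = 0.45909 / 2.29843 = 0.19974

α ≈ 0.20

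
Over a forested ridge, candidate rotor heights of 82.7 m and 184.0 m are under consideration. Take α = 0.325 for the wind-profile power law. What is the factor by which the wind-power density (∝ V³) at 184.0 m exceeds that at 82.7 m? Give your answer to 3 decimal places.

2.181

Speed ratio: V_B/V_A = (z_B/z_A)^α = (184.0/82.7)^0.325 = (2.2249)^0.325 = 1.29681
Power-density ratio: P_B/P_A = (V_B/V_A)³ = (1.29681)³ = 2.18087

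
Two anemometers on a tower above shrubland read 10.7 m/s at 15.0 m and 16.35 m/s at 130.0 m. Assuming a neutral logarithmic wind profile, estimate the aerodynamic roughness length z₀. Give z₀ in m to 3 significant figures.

z₀ ≈ 0.251 m

Log law: V(z) ∝ ln(z/z₀). With r = V₁/V₂ = 10.7/16.35 = 0.65443,
r · ln(z₂/z₀) = ln(z₁/z₀) ⇒ ln z₀ = (ln z₁ − r·ln z₂)/(1 − r)
ln z₀ = (2.70805 − 0.65443×4.86753) / 0.34557 = -1.3816
z₀ = exp(-1.3816) = 0.2512 m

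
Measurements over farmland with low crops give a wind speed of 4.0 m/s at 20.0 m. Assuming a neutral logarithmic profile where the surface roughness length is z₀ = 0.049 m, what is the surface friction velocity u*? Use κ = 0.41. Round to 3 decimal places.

u* ≈ 0.273 m/s

Log law: V(z) = (u*/κ) · ln(z/z₀) ⇒ u* = κ · V / ln(z/z₀)
u* = 0.41 × 4.0 / ln(20.0/0.049) = 0.41 × 4.0 / 6.0117
   = 1.6400 / 6.0117 = 0.2728 m/s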